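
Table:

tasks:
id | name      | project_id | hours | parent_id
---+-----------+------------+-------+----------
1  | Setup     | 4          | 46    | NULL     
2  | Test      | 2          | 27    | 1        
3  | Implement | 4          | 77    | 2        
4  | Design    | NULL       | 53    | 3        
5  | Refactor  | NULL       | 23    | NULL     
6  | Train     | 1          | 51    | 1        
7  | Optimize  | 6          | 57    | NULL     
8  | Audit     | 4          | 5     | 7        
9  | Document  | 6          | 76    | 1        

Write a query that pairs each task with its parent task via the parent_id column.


This is a self-join: tasks is joined to a second copy of itself, matching each row's parent_id to another row's id. Use LEFT JOIN so rows with parent_id=NULL are kept.
  - task 1 (Setup): parent_id=NULL -> NULL
  - task 2 (Test): parent_id=1 -> Setup
  - task 3 (Implement): parent_id=2 -> Test
  - task 4 (Design): parent_id=3 -> Implement
  - task 5 (Refactor): parent_id=NULL -> NULL
  - task 6 (Train): parent_id=1 -> Setup
  - task 7 (Optimize): parent_id=NULL -> NULL
  - task 8 (Audit): parent_id=7 -> Optimize
  - task 9 (Document): parent_id=1 -> Setup

SQL:
SELECT a.name AS item, b.name AS parent
FROM tasks a
LEFT JOIN tasks b ON a.parent_id = b.id

Result:
item      | parent   
----------+----------
Setup     | NULL     
Test      | Setup    
Implement | Test     
Design    | Implement
Refactor  | NULL     
Train     | Setup    
Optimize  | NULL     
Audit     | Optimize 
Document  | Setup    


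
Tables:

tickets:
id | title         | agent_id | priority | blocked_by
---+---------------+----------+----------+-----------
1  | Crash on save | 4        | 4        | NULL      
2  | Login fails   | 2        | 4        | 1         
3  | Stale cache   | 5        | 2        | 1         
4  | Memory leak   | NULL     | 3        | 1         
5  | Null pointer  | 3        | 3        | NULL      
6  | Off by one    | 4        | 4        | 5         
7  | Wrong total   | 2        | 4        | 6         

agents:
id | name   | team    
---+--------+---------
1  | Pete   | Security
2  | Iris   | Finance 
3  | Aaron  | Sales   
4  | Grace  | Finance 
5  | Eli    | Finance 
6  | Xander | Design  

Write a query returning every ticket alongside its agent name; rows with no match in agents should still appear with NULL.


LEFT JOIN keeps every row from tickets (the left table); where agent_id has no match in agents, the agent columns become NULL. Walk through each ticket:
  - ticket 1 (Crash on save): agent_id=4 -> matches Grace
  - ticket 2 (Login fails): agent_id=2 -> matches Iris
  - ticket 3 (Stale cache): agent_id=5 -> matches Eli
  - ticket 4 (Memory leak): agent_id=NULL, no match -> kept with NULL
  - ticket 5 (Null pointer): agent_id=3 -> matches Aaron
  - ticket 6 (Off by one): agent_id=4 -> matches Grace
  - ticket 7 (Wrong total): agent_id=2 -> matches Iris
All 7 rows appear; 1 has NULL agent.

SQL:
SELECT a.title, b.name AS agent
FROM tickets a
LEFT JOIN agents b ON a.agent_id = b.id

Result:
title         | agent
--------------+------
Crash on save | Grace
Login fails   | Iris 
Stale cache   | Eli  
Memory leak   | NULL 
Null pointer  | Aaron
Off by one    | Grace
Wrong total   | Iris 


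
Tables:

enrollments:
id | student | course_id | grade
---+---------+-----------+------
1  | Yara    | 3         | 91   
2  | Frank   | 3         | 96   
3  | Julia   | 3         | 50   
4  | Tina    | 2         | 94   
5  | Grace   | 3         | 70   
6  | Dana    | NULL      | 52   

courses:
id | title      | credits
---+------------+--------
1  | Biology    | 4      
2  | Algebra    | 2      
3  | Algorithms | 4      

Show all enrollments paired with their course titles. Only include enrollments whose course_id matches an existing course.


INNER JOIN keeps only enrollments rows whose course_id matches an id in courses. Walk through each enrollment:
  - enrollment 1 (Yara): course_id=3 -> matches Algorithms
  - enrollment 2 (Frank): course_id=3 -> matches Algorithms
  - enrollment 3 (Julia): course_id=3 -> matches Algorithms
  - enrollment 4 (Tina): course_id=2 -> matches Algebra
  - enrollment 5 (Grace): course_id=3 -> matches Algorithms
  - enrollment 6 (Dana): course_id=NULL, no match -> dropped
So 1 of 6 rows is dropped.

SQL:
SELECT a.student, b.title AS course
FROM enrollments a
INNER JOIN courses b ON a.course_id = b.id

Result:
student | course    
--------+-----------
Yara    | Algorithms
Frank   | Algorithms
Julia   | Algorithms
Tina    | Algebra   
Grace   | Algorithms


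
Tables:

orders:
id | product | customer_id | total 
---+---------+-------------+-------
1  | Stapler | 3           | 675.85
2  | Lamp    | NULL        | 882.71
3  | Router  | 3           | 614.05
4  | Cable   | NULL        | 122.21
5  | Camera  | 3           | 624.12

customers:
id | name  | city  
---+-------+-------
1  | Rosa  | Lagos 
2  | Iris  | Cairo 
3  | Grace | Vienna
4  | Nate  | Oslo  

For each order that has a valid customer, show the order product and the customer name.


INNER JOIN keeps only orders rows whose customer_id matches an id in customers. Walk through each order:
  - order 1 (Stapler): customer_id=3 -> matches Grace
  - order 2 (Lamp): customer_id=NULL, no match -> dropped
  - order 3 (Router): customer_id=3 -> matches Grace
  - order 4 (Cable): customer_id=NULL, no match -> dropped
  - order 5 (Camera): customer_id=3 -> matches Grace
So 2 of 5 rows are dropped.

SQL:
SELECT a.product, b.name AS customer
FROM orders a
INNER JOIN customers b ON a.customer_id = b.id

Result:
product | customer
--------+---------
Stapler | Grace   
Router  | Grace   
Camera  | Grace   


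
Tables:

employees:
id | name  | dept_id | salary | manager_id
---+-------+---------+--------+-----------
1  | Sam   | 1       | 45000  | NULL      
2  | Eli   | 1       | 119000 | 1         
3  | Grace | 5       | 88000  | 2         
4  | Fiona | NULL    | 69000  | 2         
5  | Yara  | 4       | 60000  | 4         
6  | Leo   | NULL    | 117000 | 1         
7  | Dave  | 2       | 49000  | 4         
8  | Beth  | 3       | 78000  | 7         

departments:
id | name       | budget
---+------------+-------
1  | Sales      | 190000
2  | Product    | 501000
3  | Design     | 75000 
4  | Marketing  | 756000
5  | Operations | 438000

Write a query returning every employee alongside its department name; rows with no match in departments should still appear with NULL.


LEFT JOIN keeps every row from employees (the left table); where dept_id has no match in departments, the department columns become NULL. Walk through each employee:
  - employee 1 (Sam): dept_id=1 -> matches Sales
  - employee 2 (Eli): dept_id=1 -> matches Sales
  - employee 3 (Grace): dept_id=5 -> matches Operations
  - employee 4 (Fiona): dept_id=NULL, no match -> kept with NULL
  - employee 5 (Yara): dept_id=4 -> matches Marketing
  - employee 6 (Leo): dept_id=NULL, no match -> kept with NULL
  - employee 7 (Dave): dept_id=2 -> matches Product
  - employee 8 (Beth): dept_id=3 -> matches Design
All 8 rows appear; 2 have NULL department.

SQL:
SELECT a.name, b.name AS department
FROM employees a
LEFT JOIN departments b ON a.dept_id = b.id

Result:
name  | department
------+-----------
Sam   | Sales     
Eli   | Sales     
Grace | Operations
Fiona | NULL      
Yara  | Marketing 
Leo   | NULL      
Dave  | Product   
Beth  | Design    


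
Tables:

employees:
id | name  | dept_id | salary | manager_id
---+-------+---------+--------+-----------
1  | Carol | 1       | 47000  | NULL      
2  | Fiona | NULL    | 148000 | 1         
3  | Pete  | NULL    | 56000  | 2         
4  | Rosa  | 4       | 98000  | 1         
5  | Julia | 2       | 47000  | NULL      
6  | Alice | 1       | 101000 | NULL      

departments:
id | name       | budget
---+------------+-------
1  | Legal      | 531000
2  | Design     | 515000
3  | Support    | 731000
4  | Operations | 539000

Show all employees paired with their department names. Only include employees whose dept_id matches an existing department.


INNER JOIN keeps only employees rows whose dept_id matches an id in departments. Walk through each employee:
  - employee 1 (Carol): dept_id=1 -> matches Legal
  - employee 2 (Fiona): dept_id=NULL, no match -> dropped
  - employee 3 (Pete): dept_id=NULL, no match -> dropped
  - employee 4 (Rosa): dept_id=4 -> matches Operations
  - employee 5 (Julia): dept_id=2 -> matches Design
  - employee 6 (Alice): dept_id=1 -> matches Legal
So 2 of 6 rows are dropped.

SQL:
SELECT a.name, b.name AS department
FROM employees a
INNER JOIN departments b ON a.dept_id = b.id

Result:
name  | department
------+-----------
Carol | Legal     
Rosa  | Operations
Julia | Design    
Alice | Legal     


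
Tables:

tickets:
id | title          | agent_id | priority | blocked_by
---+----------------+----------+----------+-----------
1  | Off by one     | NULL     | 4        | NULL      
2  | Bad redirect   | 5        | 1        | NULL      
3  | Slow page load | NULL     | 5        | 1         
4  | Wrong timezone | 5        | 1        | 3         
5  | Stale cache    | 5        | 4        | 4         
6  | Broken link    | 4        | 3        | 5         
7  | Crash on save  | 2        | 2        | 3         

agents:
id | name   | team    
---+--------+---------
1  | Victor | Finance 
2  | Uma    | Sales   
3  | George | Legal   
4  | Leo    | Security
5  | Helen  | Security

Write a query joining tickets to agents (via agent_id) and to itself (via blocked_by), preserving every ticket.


Two LEFT JOINs from the same base table tickets: one to agents via agent_id, one to tickets itself via blocked_by. Both are LEFT so every ticket is preserved.
Match against agents:
  - ticket 1 (Off by one): agent_id=NULL, no match -> kept with NULL
  - ticket 2 (Bad redirect): agent_id=5 -> matches Helen
  - ticket 3 (Slow page load): agent_id=NULL, no match -> kept with NULL
  - ticket 4 (Wrong timezone): agent_id=5 -> matches Helen
  - ticket 5 (Stale cache): agent_id=5 -> matches Helen
  - ticket 6 (Broken link): agent_id=4 -> matches Leo
  - ticket 7 (Crash on save): agent_id=2 -> matches Uma
Match against tickets (self):
  - ticket 1 (Off by one): blocked_by=NULL -> NULL
  - ticket 2 (Bad redirect): blocked_by=NULL -> NULL
  - ticket 3 (Slow page load): blocked_by=1 -> Off by one
  - ticket 4 (Wrong timezone): blocked_by=3 -> Slow page load
  - ticket 5 (Stale cache): blocked_by=4 -> Wrong timezone
  - ticket 6 (Broken link): blocked_by=5 -> Stale cache
  - ticket 7 (Crash on save): blocked_by=3 -> Slow page load

SQL:
SELECT a.title, b.name AS agent, c.title AS blocked_by
FROM tickets a
LEFT JOIN agents b ON a.agent_id = b.id
LEFT JOIN tickets c ON a.blocked_by = c.id

Result:
title          | agent | blocked_by    
---------------+-------+---------------
Off by one     | NULL  | NULL          
Bad redirect   | Helen | NULL          
Slow page load | NULL  | Off by one    
Wrong timezone | Helen | Slow page load
Stale cache    | Helen | Wrong timezone
Broken link    | Leo   | Stale cache   
Crash on save  | Uma   | Slow page load


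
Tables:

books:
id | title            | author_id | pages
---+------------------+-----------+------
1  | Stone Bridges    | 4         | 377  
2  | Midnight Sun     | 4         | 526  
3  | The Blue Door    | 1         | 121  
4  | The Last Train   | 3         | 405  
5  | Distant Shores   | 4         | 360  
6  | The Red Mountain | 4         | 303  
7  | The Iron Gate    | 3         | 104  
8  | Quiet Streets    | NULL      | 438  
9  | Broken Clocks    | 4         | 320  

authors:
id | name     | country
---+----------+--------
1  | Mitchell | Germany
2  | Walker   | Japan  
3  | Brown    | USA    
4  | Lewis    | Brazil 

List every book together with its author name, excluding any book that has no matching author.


INNER JOIN keeps only books rows whose author_id matches an id in authors. Walk through each book:
  - book 1 (Stone Bridges): author_id=4 -> matches Lewis
  - book 2 (Midnight Sun): author_id=4 -> matches Lewis
  - book 3 (The Blue Door): author_id=1 -> matches Mitchell
  - book 4 (The Last Train): author_id=3 -> matches Brown
  - book 5 (Distant Shores): author_id=4 -> matches Lewis
  - book 6 (The Red Mountain): author_id=4 -> matches Lewis
  - book 7 (The Iron Gate): author_id=3 -> matches Brown
  - book 8 (Quiet Streets): author_id=NULL, no match -> dropped
  - book 9 (Broken Clocks): author_id=4 -> matches Lewis
So 1 of 9 rows is dropped.

SQL:
SELECT a.title, b.name AS author
FROM books a
INNER JOIN authors b ON a.author_id = b.id

Result:
title            | author  
-----------------+---------
Stone Bridges    | Lewis   
Midnight Sun     | Lewis   
The Blue Door    | Mitchell
The Last Train   | Brown   
Distant Shores   | Lewis   
The Red Mountain | Lewis   
The Iron Gate    | Brown   
Broken Clocks    | Lewis   


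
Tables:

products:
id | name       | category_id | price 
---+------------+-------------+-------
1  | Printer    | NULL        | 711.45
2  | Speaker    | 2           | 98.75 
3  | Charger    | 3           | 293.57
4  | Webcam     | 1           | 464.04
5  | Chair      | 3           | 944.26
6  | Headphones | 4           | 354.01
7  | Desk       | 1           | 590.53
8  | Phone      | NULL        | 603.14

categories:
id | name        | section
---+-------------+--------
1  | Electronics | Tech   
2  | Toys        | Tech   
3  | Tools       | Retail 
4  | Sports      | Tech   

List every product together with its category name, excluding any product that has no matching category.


INNER JOIN keeps only products rows whose category_id matches an id in categories. Walk through each product:
  - product 1 (Printer): category_id=NULL, no match -> dropped
  - product 2 (Speaker): category_id=2 -> matches Toys
  - product 3 (Charger): category_id=3 -> matches Tools
  - product 4 (Webcam): category_id=1 -> matches Electronics
  - product 5 (Chair): category_id=3 -> matches Tools
  - product 6 (Headphones): category_id=4 -> matches Sports
  - product 7 (Desk): category_id=1 -> matches Electronics
  - product 8 (Phone): category_id=NULL, no match -> dropped
So 2 of 8 rows are dropped.

SQL:
SELECT a.name, b.name AS category
FROM products a
INNER JOIN categories b ON a.category_id = b.id

Result:
name       | category   
-----------+------------
Speaker    | Toys       
Charger    | Tools      
Webcam     | Electronics
Chair      | Tools      
Headphones | Sports     
Desk       | Electronics


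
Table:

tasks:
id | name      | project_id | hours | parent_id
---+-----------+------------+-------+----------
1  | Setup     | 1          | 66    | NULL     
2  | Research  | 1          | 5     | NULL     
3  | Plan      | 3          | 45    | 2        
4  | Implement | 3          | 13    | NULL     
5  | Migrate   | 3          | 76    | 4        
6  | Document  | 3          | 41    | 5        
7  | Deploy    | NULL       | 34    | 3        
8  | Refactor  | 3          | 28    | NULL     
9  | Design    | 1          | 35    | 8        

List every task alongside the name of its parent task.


This is a self-join: tasks is joined to a second copy of itself, matching each row's parent_id to another row's id. Use LEFT JOIN so rows with parent_id=NULL are kept.
  - task 1 (Setup): parent_id=NULL -> NULL
  - task 2 (Research): parent_id=NULL -> NULL
  - task 3 (Plan): parent_id=2 -> Research
  - task 4 (Implement): parent_id=NULL -> NULL
  - task 5 (Migrate): parent_id=4 -> Implement
  - task 6 (Document): parent_id=5 -> Migrate
  - task 7 (Deploy): parent_id=3 -> Plan
  - task 8 (Refactor): parent_id=NULL -> NULL
  - task 9 (Design): parent_id=8 -> Refactor

SQL:
SELECT a.name AS item, b.name AS parent
FROM tasks a
LEFT JOIN tasks b ON a.parent_id = b.id

Result:
item      | parent   
----------+----------
Setup     | NULL     
Research  | NULL     
Plan      | Research 
Implement | NULL     
Migrate   | Implement
Document  | Migrate  
Deploy    | Plan     
Refactor  | NULL     
Design    | Refactor 


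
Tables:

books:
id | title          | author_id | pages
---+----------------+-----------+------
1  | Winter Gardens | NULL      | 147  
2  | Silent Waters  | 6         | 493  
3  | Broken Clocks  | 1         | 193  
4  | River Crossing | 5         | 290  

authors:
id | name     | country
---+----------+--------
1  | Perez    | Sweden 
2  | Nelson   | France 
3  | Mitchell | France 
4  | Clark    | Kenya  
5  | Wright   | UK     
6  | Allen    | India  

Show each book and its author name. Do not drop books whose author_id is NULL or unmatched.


LEFT JOIN keeps every row from books (the left table); where author_id has no match in authors, the author columns become NULL. Walk through each book:
  - book 1 (Winter Gardens): author_id=NULL, no match -> kept with NULL
  - book 2 (Silent Waters): author_id=6 -> matches Allen
  - book 3 (Broken Clocks): author_id=1 -> matches Perez
  - book 4 (River Crossing): author_id=5 -> matches Wright
All 4 rows appear; 1 has NULL author.

SQL:
SELECT a.title, b.name AS author
FROM books a
LEFT JOIN authors b ON a.author_id = b.id

Result:
title          | author
---------------+-------
Winter Gardens | NULL  
Silent Waters  | Allen 
Broken Clocks  | Perez 
River Crossing | Wright


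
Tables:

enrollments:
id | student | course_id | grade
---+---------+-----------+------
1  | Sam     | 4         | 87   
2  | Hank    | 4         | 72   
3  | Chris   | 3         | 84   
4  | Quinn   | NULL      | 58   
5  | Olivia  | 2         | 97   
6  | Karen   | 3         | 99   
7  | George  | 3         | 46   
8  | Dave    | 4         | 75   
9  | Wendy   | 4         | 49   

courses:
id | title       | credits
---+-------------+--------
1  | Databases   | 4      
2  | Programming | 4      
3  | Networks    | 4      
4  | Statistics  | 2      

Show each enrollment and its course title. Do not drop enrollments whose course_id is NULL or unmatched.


LEFT JOIN keeps every row from enrollments (the left table); where course_id has no match in courses, the course columns become NULL. Walk through each enrollment:
  - enrollment 1 (Sam): course_id=4 -> matches Statistics
  - enrollment 2 (Hank): course_id=4 -> matches Statistics
  - enrollment 3 (Chris): course_id=3 -> matches Networks
  - enrollment 4 (Quinn): course_id=NULL, no match -> kept with NULL
  - enrollment 5 (Olivia): course_id=2 -> matches Programming
  - enrollment 6 (Karen): course_id=3 -> matches Networks
  - enrollment 7 (George): course_id=3 -> matches Networks
  - enrollment 8 (Dave): course_id=4 -> matches Statistics
  - enrollment 9 (Wendy): course_id=4 -> matches Statistics
All 9 rows appear; 1 has NULL course.

SQL:
SELECT a.student, b.title AS course
FROM enrollments a
LEFT JOIN courses b ON a.course_id = b.id

Result:
student | course     
--------+------------
Sam     | Statistics 
Hank    | Statistics 
Chris   | Networks   
Quinn   | NULL       
Olivia  | Programming
Karen   | Networks   
George  | Networks   
Dave    | Statistics 
Wendy   | Statistics 


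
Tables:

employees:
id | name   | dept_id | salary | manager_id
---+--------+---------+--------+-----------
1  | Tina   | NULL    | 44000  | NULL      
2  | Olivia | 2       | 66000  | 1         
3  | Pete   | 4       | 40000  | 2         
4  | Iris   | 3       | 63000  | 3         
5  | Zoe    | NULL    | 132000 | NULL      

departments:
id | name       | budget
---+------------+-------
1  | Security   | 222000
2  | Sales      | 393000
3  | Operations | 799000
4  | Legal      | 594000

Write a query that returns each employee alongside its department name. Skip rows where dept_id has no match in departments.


INNER JOIN keeps only employees rows whose dept_id matches an id in departments. Walk through each employee:
  - employee 1 (Tina): dept_id=NULL, no match -> dropped
  - employee 2 (Olivia): dept_id=2 -> matches Sales
  - employee 3 (Pete): dept_id=4 -> matches Legal
  - employee 4 (Iris): dept_id=3 -> matches Operations
  - employee 5 (Zoe): dept_id=NULL, no match -> dropped
So 2 of 5 rows are dropped.

SQL:
SELECT a.name, b.name AS department
FROM employees a
INNER JOIN departments b ON a.dept_id = b.id

Result:
name   | department
-------+-----------
Olivia | Sales     
Pete   | Legal     
Iris   | Operations


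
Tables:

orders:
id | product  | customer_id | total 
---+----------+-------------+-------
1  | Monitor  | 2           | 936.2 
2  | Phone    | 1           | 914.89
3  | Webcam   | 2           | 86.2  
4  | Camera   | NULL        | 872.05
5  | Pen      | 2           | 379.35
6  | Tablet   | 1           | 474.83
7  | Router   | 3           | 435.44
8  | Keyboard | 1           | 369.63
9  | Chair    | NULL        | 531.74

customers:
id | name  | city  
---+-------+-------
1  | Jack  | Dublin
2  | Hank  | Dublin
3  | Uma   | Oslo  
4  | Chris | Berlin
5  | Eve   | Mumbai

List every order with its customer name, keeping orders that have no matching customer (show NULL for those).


LEFT JOIN keeps every row from orders (the left table); where customer_id has no match in customers, the customer columns become NULL. Walk through each order:
  - order 1 (Monitor): customer_id=2 -> matches Hank
  - order 2 (Phone): customer_id=1 -> matches Jack
  - order 3 (Webcam): customer_id=2 -> matches Hank
  - order 4 (Camera): customer_id=NULL, no match -> kept with NULL
  - order 5 (Pen): customer_id=2 -> matches Hank
  - order 6 (Tablet): customer_id=1 -> matches Jack
  - order 7 (Router): customer_id=3 -> matches Uma
  - order 8 (Keyboard): customer_id=1 -> matches Jack
  - order 9 (Chair): customer_id=NULL, no match -> kept with NULL
All 9 rows appear; 2 have NULL customer.

SQL:
SELECT a.product, b.name AS customer
FROM orders a
LEFT JOIN customers b ON a.customer_id = b.id

Result:
product  | customer
---------+---------
Monitor  | Hank    
Phone    | Jack    
Webcam   | Hank    
Camera   | NULL    
Pen      | Hank    
Tablet   | Jack    
Router   | Uma     
Keyboard | Jack    
Chair    | NULL    


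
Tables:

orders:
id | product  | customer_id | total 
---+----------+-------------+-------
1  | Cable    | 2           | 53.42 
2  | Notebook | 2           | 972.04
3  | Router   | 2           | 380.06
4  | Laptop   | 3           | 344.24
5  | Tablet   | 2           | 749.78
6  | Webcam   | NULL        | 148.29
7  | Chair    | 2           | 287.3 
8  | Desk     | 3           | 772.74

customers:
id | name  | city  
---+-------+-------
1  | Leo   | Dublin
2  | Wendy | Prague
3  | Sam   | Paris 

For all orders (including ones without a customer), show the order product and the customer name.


LEFT JOIN keeps every row from orders (the left table); where customer_id has no match in customers, the customer columns become NULL. Walk through each order:
  - order 1 (Cable): customer_id=2 -> matches Wendy
  - order 2 (Notebook): customer_id=2 -> matches Wendy
  - order 3 (Router): customer_id=2 -> matches Wendy
  - order 4 (Laptop): customer_id=3 -> matches Sam
  - order 5 (Tablet): customer_id=2 -> matches Wendy
  - order 6 (Webcam): customer_id=NULL, no match -> kept with NULL
  - order 7 (Chair): customer_id=2 -> matches Wendy
  - order 8 (Desk): customer_id=3 -> matches Sam
All 8 rows appear; 1 has NULL customer.

SQL:
SELECT a.product, b.name AS customer
FROM orders a
LEFT JOIN customers b ON a.customer_id = b.id

Result:
product  | customer
---------+---------
Cable    | Wendy   
Notebook | Wendy   
Router   | Wendy   
Laptop   | Sam     
Tablet   | Wendy   
Webcam   | NULL    
Chair    | Wendy   
Desk     | Sam     


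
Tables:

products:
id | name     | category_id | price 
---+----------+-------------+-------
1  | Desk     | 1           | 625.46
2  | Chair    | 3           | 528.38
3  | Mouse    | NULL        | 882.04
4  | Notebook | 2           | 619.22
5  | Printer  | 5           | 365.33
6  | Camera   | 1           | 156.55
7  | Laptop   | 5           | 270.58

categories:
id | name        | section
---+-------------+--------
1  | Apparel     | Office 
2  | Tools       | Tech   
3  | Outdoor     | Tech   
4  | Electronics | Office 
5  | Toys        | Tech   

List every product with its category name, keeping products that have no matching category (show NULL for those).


LEFT JOIN keeps every row from products (the left table); where category_id has no match in categories, the category columns become NULL. Walk through each product:
  - product 1 (Desk): category_id=1 -> matches Apparel
  - product 2 (Chair): category_id=3 -> matches Outdoor
  - product 3 (Mouse): category_id=NULL, no match -> kept with NULL
  - product 4 (Notebook): category_id=2 -> matches Tools
  - product 5 (Printer): category_id=5 -> matches Toys
  - product 6 (Camera): category_id=1 -> matches Apparel
  - product 7 (Laptop): category_id=5 -> matches Toys
All 7 rows appear; 1 has NULL category.

SQL:
SELECT a.name, b.name AS category
FROM products a
LEFT JOIN categories b ON a.category_id = b.id

Result:
name     | category
---------+---------
Desk     | Apparel 
Chair    | Outdoor 
Mouse    | NULL    
Notebook | Tools   
Printer  | Toys    
Camera   | Apparel 
Laptop   | Toys    


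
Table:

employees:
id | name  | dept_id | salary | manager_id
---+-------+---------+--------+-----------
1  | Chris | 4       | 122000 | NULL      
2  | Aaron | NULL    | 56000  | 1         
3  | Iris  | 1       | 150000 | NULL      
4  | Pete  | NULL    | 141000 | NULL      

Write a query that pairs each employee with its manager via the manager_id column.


This is a self-join: employees is joined to a second copy of itself, matching each row's manager_id to another row's id. Use LEFT JOIN so rows with manager_id=NULL are kept.
  - employee 1 (Chris): manager_id=NULL -> NULL
  - employee 2 (Aaron): manager_id=1 -> Chris
  - employee 3 (Iris): manager_id=NULL -> NULL
  - employee 4 (Pete): manager_id=NULL -> NULL

SQL:
SELECT a.name AS item, b.name AS manager
FROM employees a
LEFT JOIN employees b ON a.manager_id = b.id

Result:
item  | manager
------+--------
Chris | NULL   
Aaron | Chris  
Iris  | NULL   
Pete  | NULL   


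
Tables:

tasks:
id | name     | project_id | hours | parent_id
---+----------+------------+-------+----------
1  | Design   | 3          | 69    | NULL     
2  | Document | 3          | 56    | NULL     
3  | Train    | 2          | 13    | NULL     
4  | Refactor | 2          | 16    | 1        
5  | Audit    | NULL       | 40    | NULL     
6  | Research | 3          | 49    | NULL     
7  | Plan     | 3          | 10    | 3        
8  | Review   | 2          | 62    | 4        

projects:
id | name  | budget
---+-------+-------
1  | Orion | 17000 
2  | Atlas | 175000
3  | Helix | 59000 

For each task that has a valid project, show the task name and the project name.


INNER JOIN keeps only tasks rows whose project_id matches an id in projects. Walk through each task:
  - task 1 (Design): project_id=3 -> matches Helix
  - task 2 (Document): project_id=3 -> matches Helix
  - task 3 (Train): project_id=2 -> matches Atlas
  - task 4 (Refactor): project_id=2 -> matches Atlas
  - task 5 (Audit): project_id=NULL, no match -> dropped
  - task 6 (Research): project_id=3 -> matches Helix
  - task 7 (Plan): project_id=3 -> matches Helix
  - task 8 (Review): project_id=2 -> matches Atlas
So 1 of 8 rows is dropped.

SQL:
SELECT a.name, b.name AS project
FROM tasks a
INNER JOIN projects b ON a.project_id = b.id

Result:
name     | project
---------+--------
Design   | Helix  
Document | Helix  
Train    | Atlas  
Refactor | Atlas  
Research | Helix  
Plan     | Helix  
Review   | Atlas  


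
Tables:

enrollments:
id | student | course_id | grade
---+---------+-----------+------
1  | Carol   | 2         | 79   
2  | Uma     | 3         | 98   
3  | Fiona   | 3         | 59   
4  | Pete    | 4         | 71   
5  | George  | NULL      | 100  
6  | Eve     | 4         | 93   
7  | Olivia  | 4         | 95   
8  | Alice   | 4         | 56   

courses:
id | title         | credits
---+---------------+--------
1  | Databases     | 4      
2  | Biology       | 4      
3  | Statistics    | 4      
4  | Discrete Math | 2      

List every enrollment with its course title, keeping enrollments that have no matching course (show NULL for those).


LEFT JOIN keeps every row from enrollments (the left table); where course_id has no match in courses, the course columns become NULL. Walk through each enrollment:
  - enrollment 1 (Carol): course_id=2 -> matches Biology
  - enrollment 2 (Uma): course_id=3 -> matches Statistics
  - enrollment 3 (Fiona): course_id=3 -> matches Statistics
  - enrollment 4 (Pete): course_id=4 -> matches Discrete Math
  - enrollment 5 (George): course_id=NULL, no match -> kept with NULL
  - enrollment 6 (Eve): course_id=4 -> matches Discrete Math
  - enrollment 7 (Olivia): course_id=4 -> matches Discrete Math
  - enrollment 8 (Alice): course_id=4 -> matches Discrete Math
All 8 rows appear; 1 has NULL course.

SQL:
SELECT a.student, b.title AS course
FROM enrollments a
LEFT JOIN courses b ON a.course_id = b.id

Result:
student | course       
--------+--------------
Carol   | Biology      
Uma     | Statistics   
Fiona   | Statistics   
Pete    | Discrete Math
George  | NULL         
Eve     | Discrete Math
Olivia  | Discrete Math
Alice   | Discrete Math


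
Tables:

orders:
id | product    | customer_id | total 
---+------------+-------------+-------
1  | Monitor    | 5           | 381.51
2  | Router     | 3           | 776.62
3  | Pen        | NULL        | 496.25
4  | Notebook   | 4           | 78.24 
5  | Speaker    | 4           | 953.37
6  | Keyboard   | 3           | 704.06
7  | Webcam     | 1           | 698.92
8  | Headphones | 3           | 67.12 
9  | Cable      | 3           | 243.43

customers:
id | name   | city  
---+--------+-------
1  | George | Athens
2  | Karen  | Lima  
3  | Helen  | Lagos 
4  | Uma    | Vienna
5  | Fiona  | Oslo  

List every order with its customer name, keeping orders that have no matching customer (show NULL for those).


LEFT JOIN keeps every row from orders (the left table); where customer_id has no match in customers, the customer columns become NULL. Walk through each order:
  - order 1 (Monitor): customer_id=5 -> matches Fiona
  - order 2 (Router): customer_id=3 -> matches Helen
  - order 3 (Pen): customer_id=NULL, no match -> kept with NULL
  - order 4 (Notebook): customer_id=4 -> matches Uma
  - order 5 (Speaker): customer_id=4 -> matches Uma
  - order 6 (Keyboard): customer_id=3 -> matches Helen
  - order 7 (Webcam): customer_id=1 -> matches George
  - order 8 (Headphones): customer_id=3 -> matches Helen
  - order 9 (Cable): customer_id=3 -> matches Helen
All 9 rows appear; 1 has NULL customer.

SQL:
SELECT a.product, b.name AS customer
FROM orders a
LEFT JOIN customers b ON a.customer_id = b.id

Result:
product    | customer
-----------+---------
Monitor    | Fiona   
Router     | Helen   
Pen        | NULL    
Notebook   | Uma     
Speaker    | Uma     
Keyboard   | Helen   
Webcam     | George  
Headphones | Helen   
Cable      | Helen   


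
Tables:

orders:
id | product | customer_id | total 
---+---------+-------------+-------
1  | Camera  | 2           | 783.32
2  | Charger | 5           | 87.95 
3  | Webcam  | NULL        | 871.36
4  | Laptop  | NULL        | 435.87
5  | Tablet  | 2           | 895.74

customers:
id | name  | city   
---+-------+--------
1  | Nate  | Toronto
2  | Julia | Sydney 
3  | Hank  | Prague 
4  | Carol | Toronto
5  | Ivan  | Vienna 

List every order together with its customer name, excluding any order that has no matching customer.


INNER JOIN keeps only orders rows whose customer_id matches an id in customers. Walk through each order:
  - order 1 (Camera): customer_id=2 -> matches Julia
  - order 2 (Charger): customer_id=5 -> matches Ivan
  - order 3 (Webcam): customer_id=NULL, no match -> dropped
  - order 4 (Laptop): customer_id=NULL, no match -> dropped
  - order 5 (Tablet): customer_id=2 -> matches Julia
So 2 of 5 rows are dropped.

SQL:
SELECT a.product, b.name AS customer
FROM orders a
INNER JOIN customers b ON a.customer_id = b.id

Result:
product | customer
--------+---------
Camera  | Julia   
Charger | Ivan    
Tablet  | Julia   


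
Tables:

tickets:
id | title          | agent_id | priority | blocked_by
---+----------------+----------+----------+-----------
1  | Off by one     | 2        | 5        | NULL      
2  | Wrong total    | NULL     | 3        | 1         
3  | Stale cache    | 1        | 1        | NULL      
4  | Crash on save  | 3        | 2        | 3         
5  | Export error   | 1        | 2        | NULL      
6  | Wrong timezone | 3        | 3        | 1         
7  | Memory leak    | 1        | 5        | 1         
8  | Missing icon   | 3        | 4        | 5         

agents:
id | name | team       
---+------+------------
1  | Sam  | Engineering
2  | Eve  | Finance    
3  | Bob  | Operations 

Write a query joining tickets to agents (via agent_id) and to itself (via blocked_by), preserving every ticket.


Two LEFT JOINs from the same base table tickets: one to agents via agent_id, one to tickets itself via blocked_by. Both are LEFT so every ticket is preserved.
Match against agents:
  - ticket 1 (Off by one): agent_id=2 -> matches Eve
  - ticket 2 (Wrong total): agent_id=NULL, no match -> kept with NULL
  - ticket 3 (Stale cache): agent_id=1 -> matches Sam
  - ticket 4 (Crash on save): agent_id=3 -> matches Bob
  - ticket 5 (Export error): agent_id=1 -> matches Sam
  - ticket 6 (Wrong timezone): agent_id=3 -> matches Bob
  - ticket 7 (Memory leak): agent_id=1 -> matches Sam
  - ticket 8 (Missing icon): agent_id=3 -> matches Bob
Match against tickets (self):
  - ticket 1 (Off by one): blocked_by=NULL -> NULL
  - ticket 2 (Wrong total): blocked_by=1 -> Off by one
  - ticket 3 (Stale cache): blocked_by=NULL -> NULL
  - ticket 4 (Crash on save): blocked_by=3 -> Stale cache
  - ticket 5 (Export error): blocked_by=NULL -> NULL
  - ticket 6 (Wrong timezone): blocked_by=1 -> Off by one
  - ticket 7 (Memory leak): blocked_by=1 -> Off by one
  - ticket 8 (Missing icon): blocked_by=5 -> Export error

SQL:
SELECT a.title, b.name AS agent, c.title AS blocked_by
FROM tickets a
LEFT JOIN agents b ON a.agent_id = b.id
LEFT JOIN tickets c ON a.blocked_by = c.id

Result:
title          | agent | blocked_by  
---------------+-------+-------------
Off by one     | Eve   | NULL        
Wrong total    | NULL  | Off by one  
Stale cache    | Sam   | NULL        
Crash on save  | Bob   | Stale cache 
Export error   | Sam   | NULL        
Wrong timezone | Bob   | Off by one  
Memory leak    | Sam   | Off by one  
Missing icon   | Bob   | Export error


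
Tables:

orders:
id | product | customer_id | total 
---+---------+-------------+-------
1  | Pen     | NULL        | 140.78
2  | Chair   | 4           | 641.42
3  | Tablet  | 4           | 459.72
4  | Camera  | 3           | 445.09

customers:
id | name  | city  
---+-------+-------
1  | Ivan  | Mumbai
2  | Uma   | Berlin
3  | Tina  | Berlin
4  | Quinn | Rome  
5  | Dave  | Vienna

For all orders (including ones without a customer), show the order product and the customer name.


LEFT JOIN keeps every row from orders (the left table); where customer_id has no match in customers, the customer columns become NULL. Walk through each order:
  - order 1 (Pen): customer_id=NULL, no match -> kept with NULL
  - order 2 (Chair): customer_id=4 -> matches Quinn
  - order 3 (Tablet): customer_id=4 -> matches Quinn
  - order 4 (Camera): customer_id=3 -> matches Tina
All 4 rows appear; 1 has NULL customer.

SQL:
SELECT a.product, b.name AS customer
FROM orders a
LEFT JOIN customers b ON a.customer_id = b.id

Result:
product | customer
--------+---------
Pen     | NULL    
Chair   | Quinn   
Tablet  | Quinn   
Camera  | Tina    


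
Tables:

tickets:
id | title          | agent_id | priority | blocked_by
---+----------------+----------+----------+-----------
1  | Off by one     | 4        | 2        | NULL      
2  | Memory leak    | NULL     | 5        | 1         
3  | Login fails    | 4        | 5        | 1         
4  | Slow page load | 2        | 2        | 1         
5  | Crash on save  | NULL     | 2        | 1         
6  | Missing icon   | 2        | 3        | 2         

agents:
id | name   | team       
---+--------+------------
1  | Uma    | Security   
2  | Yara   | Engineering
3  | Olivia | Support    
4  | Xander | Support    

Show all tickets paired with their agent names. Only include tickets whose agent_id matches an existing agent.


INNER JOIN keeps only tickets rows whose agent_id matches an id in agents. Walk through each ticket:
  - ticket 1 (Off by one): agent_id=4 -> matches Xander
  - ticket 2 (Memory leak): agent_id=NULL, no match -> dropped
  - ticket 3 (Login fails): agent_id=4 -> matches Xander
  - ticket 4 (Slow page load): agent_id=2 -> matches Yara
  - ticket 5 (Crash on save): agent_id=NULL, no match -> dropped
  - ticket 6 (Missing icon): agent_id=2 -> matches Yara
So 2 of 6 rows are dropped.

SQL:
SELECT a.title, b.name AS agent
FROM tickets a
INNER JOIN agents b ON a.agent_id = b.id

Result:
title          | agent 
---------------+-------
Off by one     | Xander
Login fails    | Xander
Slow page load | Yara  
Missing icon   | Yara  


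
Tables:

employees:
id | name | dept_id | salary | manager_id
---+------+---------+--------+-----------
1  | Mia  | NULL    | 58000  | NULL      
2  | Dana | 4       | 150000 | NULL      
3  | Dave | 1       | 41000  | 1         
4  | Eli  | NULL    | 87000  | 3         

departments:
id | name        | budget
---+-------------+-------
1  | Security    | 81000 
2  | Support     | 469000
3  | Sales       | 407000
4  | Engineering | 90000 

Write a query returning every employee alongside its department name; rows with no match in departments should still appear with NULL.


LEFT JOIN keeps every row from employees (the left table); where dept_id has no match in departments, the department columns become NULL. Walk through each employee:
  - employee 1 (Mia): dept_id=NULL, no match -> kept with NULL
  - employee 2 (Dana): dept_id=4 -> matches Engineering
  - employee 3 (Dave): dept_id=1 -> matches Security
  - employee 4 (Eli): dept_id=NULL, no match -> kept with NULL
All 4 rows appear; 2 have NULL department.

SQL:
SELECT a.name, b.name AS department
FROM employees a
LEFT JOIN departments b ON a.dept_id = b.id

Result:
name | department 
-----+------------
Mia  | NULL       
Dana | Engineering
Dave | Security   
Eli  | NULL       


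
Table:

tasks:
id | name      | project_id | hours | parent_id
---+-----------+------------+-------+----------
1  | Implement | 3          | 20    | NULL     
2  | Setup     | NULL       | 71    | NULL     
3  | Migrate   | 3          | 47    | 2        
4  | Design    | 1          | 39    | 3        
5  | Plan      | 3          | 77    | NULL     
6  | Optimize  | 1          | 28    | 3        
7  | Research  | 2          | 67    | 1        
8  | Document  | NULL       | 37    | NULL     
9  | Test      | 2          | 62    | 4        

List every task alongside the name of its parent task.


This is a self-join: tasks is joined to a second copy of itself, matching each row's parent_id to another row's id. Use LEFT JOIN so rows with parent_id=NULL are kept.
  - task 1 (Implement): parent_id=NULL -> NULL
  - task 2 (Setup): parent_id=NULL -> NULL
  - task 3 (Migrate): parent_id=2 -> Setup
  - task 4 (Design): parent_id=3 -> Migrate
  - task 5 (Plan): parent_id=NULL -> NULL
  - task 6 (Optimize): parent_id=3 -> Migrate
  - task 7 (Research): parent_id=1 -> Implement
  - task 8 (Document): parent_id=NULL -> NULL
  - task 9 (Test): parent_id=4 -> Design

SQL:
SELECT a.name AS item, b.name AS parent
FROM tasks a
LEFT JOIN tasks b ON a.parent_id = b.id

Result:
item      | parent   
----------+----------
Implement | NULL     
Setup     | NULL     
Migrate   | Setup    
Design    | Migrate  
Plan      | NULL     
Optimize  | Migrate  
Research  | Implement
Document  | NULL     
Test      | Design   


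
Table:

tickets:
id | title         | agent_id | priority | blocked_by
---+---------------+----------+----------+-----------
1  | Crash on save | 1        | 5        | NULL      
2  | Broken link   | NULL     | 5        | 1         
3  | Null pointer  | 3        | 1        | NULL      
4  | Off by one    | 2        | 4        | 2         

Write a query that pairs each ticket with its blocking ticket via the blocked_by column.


This is a self-join: tickets is joined to a second copy of itself, matching each row's blocked_by to another row's id. Use LEFT JOIN so rows with blocked_by=NULL are kept.
  - ticket 1 (Crash on save): blocked_by=NULL -> NULL
  - ticket 2 (Broken link): blocked_by=1 -> Crash on save
  - ticket 3 (Null pointer): blocked_by=NULL -> NULL
  - ticket 4 (Off by one): blocked_by=2 -> Broken link

SQL:
SELECT a.title AS item, b.title AS blocked_by
FROM tickets a
LEFT JOIN tickets b ON a.blocked_by = b.id

Result:
item          | blocked_by   
--------------+--------------
Crash on save | NULL         
Broken link   | Crash on save
Null pointer  | NULL         
Off by one    | Broken link  
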